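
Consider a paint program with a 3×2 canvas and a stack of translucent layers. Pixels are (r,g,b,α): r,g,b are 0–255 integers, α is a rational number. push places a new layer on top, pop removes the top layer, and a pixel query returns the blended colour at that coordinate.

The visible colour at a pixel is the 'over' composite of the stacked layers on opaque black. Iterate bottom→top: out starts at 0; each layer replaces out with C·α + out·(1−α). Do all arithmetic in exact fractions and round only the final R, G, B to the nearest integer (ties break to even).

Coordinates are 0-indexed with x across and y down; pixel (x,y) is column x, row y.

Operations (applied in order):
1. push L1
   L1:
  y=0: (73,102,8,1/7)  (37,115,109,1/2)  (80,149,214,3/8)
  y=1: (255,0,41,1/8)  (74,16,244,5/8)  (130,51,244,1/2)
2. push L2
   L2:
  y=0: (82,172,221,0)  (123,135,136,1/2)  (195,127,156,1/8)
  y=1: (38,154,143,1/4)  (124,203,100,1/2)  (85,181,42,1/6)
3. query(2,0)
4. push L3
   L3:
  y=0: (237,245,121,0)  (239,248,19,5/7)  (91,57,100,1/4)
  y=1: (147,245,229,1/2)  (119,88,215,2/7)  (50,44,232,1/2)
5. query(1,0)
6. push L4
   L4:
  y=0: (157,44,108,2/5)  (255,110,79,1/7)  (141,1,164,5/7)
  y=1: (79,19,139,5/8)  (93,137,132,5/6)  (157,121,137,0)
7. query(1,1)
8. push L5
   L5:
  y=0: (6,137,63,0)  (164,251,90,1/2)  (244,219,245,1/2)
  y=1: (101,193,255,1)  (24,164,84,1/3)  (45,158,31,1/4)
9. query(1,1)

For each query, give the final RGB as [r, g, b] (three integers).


query (2,0) [L1,L2] — begin 0,0,0
L1 α=3/8: [30, 447/8, 321/4]
L2 α=1/8: [405/8, 4145/64, 2871/32]
= [51, 65, 90]

(1,0) stack=L1,L2,L3; from [0,0,0]:
+L1 (α=1/2) → [37/2, 115/2, 109/2]
+L2 (α=1/2) → [283/4, 385/4, 381/4]
+L3 (α=5/7) → [2673/14, 2865/14, 571/14]
→ [191, 205, 41]

at x=1,y=1 over L1,L2,L3,L4:
L1 α=5/8: [185/4, 10, 305/2]
L2 α=1/2: [681/8, 213/2, 505/4]
L3 α=2/7: [5309/56, 1417/14, 4245/28]
L4 α=5/6: [31349/336, 3669/28, 7575/56]
rounded: [93, 131, 135]

(1,1) stack=L1,L2,L3,L4,L5; from [0,0,0]:
+L1 (α=5/8) → [185/4, 10, 305/2]
+L2 (α=1/2) → [681/8, 213/2, 505/4]
+L3 (α=2/7) → [5309/56, 1417/14, 4245/28]
+L4 (α=5/6) → [31349/336, 3669/28, 7575/56]
+L5 (α=1/3) → [35381/504, 5965/42, 3309/28]
= [70, 142, 118]


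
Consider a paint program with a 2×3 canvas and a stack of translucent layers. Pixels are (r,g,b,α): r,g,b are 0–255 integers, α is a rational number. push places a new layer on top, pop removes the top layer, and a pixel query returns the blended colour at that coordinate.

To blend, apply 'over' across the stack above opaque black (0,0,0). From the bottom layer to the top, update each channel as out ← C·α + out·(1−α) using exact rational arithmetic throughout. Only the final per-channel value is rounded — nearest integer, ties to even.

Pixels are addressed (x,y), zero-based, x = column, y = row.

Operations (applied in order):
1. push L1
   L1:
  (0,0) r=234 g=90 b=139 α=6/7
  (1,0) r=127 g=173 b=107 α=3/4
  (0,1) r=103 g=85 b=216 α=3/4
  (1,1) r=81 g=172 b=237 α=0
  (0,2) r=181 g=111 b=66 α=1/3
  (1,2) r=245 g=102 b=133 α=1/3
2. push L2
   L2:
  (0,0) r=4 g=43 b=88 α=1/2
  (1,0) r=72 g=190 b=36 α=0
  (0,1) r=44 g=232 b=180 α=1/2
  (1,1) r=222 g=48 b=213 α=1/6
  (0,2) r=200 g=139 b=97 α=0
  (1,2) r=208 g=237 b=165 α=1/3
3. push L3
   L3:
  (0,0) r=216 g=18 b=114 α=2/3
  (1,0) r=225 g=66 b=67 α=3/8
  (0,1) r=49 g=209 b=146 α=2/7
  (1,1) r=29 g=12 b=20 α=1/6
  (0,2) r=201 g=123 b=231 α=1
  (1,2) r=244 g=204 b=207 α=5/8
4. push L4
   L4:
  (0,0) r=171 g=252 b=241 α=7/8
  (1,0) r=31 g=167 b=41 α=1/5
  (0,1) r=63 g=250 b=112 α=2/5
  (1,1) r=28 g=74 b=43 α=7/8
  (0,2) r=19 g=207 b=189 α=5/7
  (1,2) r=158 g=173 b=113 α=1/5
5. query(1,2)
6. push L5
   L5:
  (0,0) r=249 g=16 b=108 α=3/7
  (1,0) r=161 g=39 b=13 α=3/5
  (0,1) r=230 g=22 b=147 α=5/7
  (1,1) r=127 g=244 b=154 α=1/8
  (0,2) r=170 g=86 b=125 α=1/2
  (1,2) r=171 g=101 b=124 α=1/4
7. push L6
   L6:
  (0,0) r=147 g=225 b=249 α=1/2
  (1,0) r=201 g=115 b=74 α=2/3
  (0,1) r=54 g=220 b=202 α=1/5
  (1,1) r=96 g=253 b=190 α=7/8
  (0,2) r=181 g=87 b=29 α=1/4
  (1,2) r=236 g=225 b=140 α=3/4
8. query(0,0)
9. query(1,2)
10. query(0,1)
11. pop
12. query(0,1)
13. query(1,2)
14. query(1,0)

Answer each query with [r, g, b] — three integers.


(1,2) stack=L1,L2,L3,L4; from [0,0,0]:
L1 α=1/3: [245/3, 34, 133/3]
L2 α=1/3: [1114/9, 305/3, 761/9]
L3 α=5/8: [2387/12, 1325/8, 1933/12]
L4 α=1/5: [2861/15, 1671/10, 2272/15]
rounded: [191, 167, 151]

at x=0,y=0 over L1,L2,L3,L4,L5,L6:
+L1 (α=6/7) → [1404/7, 540/7, 834/7]
+L2 (α=1/2) → [716/7, 841/14, 725/7]
+L3 (α=2/3) → [3740/21, 1345/42, 2321/21]
+L4 (α=7/8) → [28877/168, 75433/336, 9437/42]
+L5 (α=3/7) → [60251/294, 79465/588, 25678/147]
+L6 (α=1/2) → [103469/588, 211765/1176, 62281/294]
rounded: [176, 180, 212]

(1,2) stack=L1,L2,L3,L4,L5,L6; from [0,0,0]:
after L1 α=1/3: [245/3, 34, 133/3]
after L2 α=1/3: [1114/9, 305/3, 761/9]
after L3 α=5/8: [2387/12, 1325/8, 1933/12]
after L4 α=1/5: [2861/15, 1671/10, 2272/15]
after L5 α=1/4: [929/5, 6023/40, 723/5]
after L6 α=3/4: [4469/20, 33023/160, 2823/20]
= [223, 206, 141]

(0,1) stack=L1,L2,L3,L4,L5,L6; from [0,0,0]:
after L1 α=3/4: [309/4, 255/4, 162]
after L2 α=1/2: [485/8, 1183/8, 171]
after L3 α=2/7: [3209/56, 9259/56, 1147/7]
after L4 α=2/5: [16683/280, 55777/280, 5009/35]
after L5 α=5/7: [177683/980, 71177/980, 35743/245]
after L6 α=1/5: [190913/1225, 125077/1225, 192462/1225]
→ [156, 102, 157]

query (0,1) [L1,L2,L3,L4,L5] — begin 0,0,0
+L1 (α=3/4) → [309/4, 255/4, 162]
+L2 (α=1/2) → [485/8, 1183/8, 171]
+L3 (α=2/7) → [3209/56, 9259/56, 1147/7]
+L4 (α=2/5) → [16683/280, 55777/280, 5009/35]
+L5 (α=5/7) → [177683/980, 71177/980, 35743/245]
= [181, 73, 146]

(1,2) stack=L1,L2,L3,L4,L5; from [0,0,0]:
L1 α=1/3: [245/3, 34, 133/3]
L2 α=1/3: [1114/9, 305/3, 761/9]
L3 α=5/8: [2387/12, 1325/8, 1933/12]
L4 α=1/5: [2861/15, 1671/10, 2272/15]
L5 α=1/4: [929/5, 6023/40, 723/5]
rounded: [186, 151, 145]

query (1,0) [L1,L2,L3,L4,L5] — begin 0,0,0
+L1 (α=3/4) → [381/4, 519/4, 321/4]
+L2 (α=0) → [381/4, 519/4, 321/4]
+L3 (α=3/8) → [4605/32, 3387/32, 2409/32]
+L4 (α=1/5) → [4853/40, 4723/40, 2737/40]
+L5 (α=3/5) → [14513/100, 7063/100, 3517/100]
→ [145, 71, 35]


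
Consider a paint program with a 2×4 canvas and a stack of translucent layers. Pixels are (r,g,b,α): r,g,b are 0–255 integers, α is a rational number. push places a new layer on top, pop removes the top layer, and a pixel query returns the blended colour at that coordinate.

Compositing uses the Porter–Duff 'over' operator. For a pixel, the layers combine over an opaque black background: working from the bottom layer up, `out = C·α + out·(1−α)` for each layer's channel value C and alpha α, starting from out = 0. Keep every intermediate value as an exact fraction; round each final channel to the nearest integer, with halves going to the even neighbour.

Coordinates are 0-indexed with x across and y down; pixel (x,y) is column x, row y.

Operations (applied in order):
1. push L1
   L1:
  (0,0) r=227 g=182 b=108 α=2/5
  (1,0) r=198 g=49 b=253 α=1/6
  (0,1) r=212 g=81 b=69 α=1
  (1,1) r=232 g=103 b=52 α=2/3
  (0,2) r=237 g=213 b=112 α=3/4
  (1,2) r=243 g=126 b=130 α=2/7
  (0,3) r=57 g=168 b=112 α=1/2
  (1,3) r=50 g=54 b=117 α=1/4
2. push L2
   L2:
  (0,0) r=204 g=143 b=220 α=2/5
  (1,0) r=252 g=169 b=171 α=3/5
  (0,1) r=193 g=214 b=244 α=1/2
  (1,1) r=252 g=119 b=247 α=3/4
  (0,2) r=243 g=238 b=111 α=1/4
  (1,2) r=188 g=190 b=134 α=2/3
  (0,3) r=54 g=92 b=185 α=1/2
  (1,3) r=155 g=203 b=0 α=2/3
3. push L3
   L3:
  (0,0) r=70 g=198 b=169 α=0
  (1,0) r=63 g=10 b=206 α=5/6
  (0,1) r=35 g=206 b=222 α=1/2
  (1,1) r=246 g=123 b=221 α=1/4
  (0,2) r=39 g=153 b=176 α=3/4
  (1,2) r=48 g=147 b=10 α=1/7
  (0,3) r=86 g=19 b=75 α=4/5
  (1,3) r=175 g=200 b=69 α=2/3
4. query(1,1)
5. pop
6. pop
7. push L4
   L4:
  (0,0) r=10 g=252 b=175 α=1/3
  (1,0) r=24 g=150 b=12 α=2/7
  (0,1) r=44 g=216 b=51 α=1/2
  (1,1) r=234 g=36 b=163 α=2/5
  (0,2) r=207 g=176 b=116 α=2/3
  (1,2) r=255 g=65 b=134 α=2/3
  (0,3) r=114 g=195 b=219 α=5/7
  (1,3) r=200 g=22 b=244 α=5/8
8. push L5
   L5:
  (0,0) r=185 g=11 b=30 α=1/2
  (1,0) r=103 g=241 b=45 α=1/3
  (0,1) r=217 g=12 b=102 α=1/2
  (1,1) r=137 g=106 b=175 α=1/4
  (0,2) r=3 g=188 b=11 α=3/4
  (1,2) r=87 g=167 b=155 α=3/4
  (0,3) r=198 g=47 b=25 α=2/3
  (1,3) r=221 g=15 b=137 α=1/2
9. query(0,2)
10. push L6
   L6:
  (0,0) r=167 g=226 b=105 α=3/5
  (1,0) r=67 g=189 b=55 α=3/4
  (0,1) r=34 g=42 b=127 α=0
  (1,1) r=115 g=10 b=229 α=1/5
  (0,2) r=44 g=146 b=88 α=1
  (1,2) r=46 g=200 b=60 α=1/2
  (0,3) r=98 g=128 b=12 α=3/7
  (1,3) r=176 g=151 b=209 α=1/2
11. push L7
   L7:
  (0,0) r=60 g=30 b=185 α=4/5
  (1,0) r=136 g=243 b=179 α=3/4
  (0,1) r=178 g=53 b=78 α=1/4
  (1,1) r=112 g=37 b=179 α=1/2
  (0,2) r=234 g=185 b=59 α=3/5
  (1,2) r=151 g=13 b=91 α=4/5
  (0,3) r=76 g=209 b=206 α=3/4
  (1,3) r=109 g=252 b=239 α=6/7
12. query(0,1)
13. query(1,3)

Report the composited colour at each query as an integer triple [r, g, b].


at x=1,y=1 over L1,L2,L3:
after L1 α=2/3: [464/3, 206/3, 104/3]
after L2 α=3/4: [683/3, 1277/12, 2327/12]
after L3 α=1/4: [929/4, 1769/16, 3211/16]
= [232, 111, 201]

(0,2) stack=L1,L4,L5; from [0,0,0]:
after L1 α=3/4: [711/4, 639/4, 84]
after L4 α=2/3: [789/4, 2047/12, 316/3]
after L5 α=3/4: [825/16, 8815/48, 415/12]
rounded: [52, 184, 35]

(0,1) stack=L1,L4,L5,L6,L7; from [0,0,0]:
L1 α=1: [212, 81, 69]
L4 α=1/2: [128, 297/2, 60]
L5 α=1/2: [345/2, 321/4, 81]
L6 α=0: [345/2, 321/4, 81]
L7 α=1/4: [1391/8, 1175/16, 321/4]
rounded: [174, 73, 80]

(1,3) stack=L1,L4,L5,L6,L7; from [0,0,0]:
+L1 (α=1/4) → [25/2, 27/2, 117/4]
+L4 (α=5/8) → [2075/16, 301/16, 5231/32]
+L5 (α=1/2) → [5611/32, 541/32, 9615/64]
+L6 (α=1/2) → [11243/64, 5373/64, 22991/128]
+L7 (α=6/7) → [53099/448, 102141/448, 206543/896]
→ [119, 228, 231]


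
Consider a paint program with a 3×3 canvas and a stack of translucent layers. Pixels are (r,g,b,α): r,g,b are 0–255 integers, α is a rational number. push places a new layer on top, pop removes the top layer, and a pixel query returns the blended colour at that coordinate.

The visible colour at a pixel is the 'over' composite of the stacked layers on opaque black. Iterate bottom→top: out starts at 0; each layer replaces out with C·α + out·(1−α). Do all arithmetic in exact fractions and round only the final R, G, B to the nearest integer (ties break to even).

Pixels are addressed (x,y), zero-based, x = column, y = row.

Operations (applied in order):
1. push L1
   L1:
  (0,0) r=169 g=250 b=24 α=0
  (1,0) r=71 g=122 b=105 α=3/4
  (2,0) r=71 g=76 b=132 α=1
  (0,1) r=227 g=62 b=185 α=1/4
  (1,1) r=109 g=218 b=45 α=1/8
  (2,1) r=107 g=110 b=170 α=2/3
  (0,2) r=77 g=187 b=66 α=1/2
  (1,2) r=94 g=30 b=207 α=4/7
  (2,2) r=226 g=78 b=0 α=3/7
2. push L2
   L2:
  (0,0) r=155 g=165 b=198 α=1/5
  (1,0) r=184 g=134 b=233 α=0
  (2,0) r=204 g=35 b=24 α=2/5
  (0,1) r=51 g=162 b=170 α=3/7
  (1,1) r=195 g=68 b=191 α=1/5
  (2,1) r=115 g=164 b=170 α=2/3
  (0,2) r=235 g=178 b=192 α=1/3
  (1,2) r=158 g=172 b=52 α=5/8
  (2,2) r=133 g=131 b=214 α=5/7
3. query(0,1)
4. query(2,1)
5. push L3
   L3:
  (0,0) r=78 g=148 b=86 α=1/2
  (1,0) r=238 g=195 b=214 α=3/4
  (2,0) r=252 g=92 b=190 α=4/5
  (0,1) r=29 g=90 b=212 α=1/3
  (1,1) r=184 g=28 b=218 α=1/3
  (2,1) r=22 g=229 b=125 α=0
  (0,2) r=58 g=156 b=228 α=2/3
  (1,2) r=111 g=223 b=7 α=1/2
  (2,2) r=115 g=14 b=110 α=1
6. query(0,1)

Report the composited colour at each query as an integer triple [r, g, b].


at x=0,y=1 over L1,L2:
after L1 α=1/4: [227/4, 31/2, 185/4]
after L2 α=3/7: [380/7, 548/7, 695/7]
rounded: [54, 78, 99]

at x=2,y=1 over L1,L2:
+L1 (α=2/3) → [214/3, 220/3, 340/3]
+L2 (α=2/3) → [904/9, 1204/9, 1360/9]
= [100, 134, 151]

at x=0,y=1 over L1,L2,L3:
+L1 (α=1/4) → [227/4, 31/2, 185/4]
+L2 (α=3/7) → [380/7, 548/7, 695/7]
+L3 (α=1/3) → [321/7, 1726/21, 958/7]
= [46, 82, 137]


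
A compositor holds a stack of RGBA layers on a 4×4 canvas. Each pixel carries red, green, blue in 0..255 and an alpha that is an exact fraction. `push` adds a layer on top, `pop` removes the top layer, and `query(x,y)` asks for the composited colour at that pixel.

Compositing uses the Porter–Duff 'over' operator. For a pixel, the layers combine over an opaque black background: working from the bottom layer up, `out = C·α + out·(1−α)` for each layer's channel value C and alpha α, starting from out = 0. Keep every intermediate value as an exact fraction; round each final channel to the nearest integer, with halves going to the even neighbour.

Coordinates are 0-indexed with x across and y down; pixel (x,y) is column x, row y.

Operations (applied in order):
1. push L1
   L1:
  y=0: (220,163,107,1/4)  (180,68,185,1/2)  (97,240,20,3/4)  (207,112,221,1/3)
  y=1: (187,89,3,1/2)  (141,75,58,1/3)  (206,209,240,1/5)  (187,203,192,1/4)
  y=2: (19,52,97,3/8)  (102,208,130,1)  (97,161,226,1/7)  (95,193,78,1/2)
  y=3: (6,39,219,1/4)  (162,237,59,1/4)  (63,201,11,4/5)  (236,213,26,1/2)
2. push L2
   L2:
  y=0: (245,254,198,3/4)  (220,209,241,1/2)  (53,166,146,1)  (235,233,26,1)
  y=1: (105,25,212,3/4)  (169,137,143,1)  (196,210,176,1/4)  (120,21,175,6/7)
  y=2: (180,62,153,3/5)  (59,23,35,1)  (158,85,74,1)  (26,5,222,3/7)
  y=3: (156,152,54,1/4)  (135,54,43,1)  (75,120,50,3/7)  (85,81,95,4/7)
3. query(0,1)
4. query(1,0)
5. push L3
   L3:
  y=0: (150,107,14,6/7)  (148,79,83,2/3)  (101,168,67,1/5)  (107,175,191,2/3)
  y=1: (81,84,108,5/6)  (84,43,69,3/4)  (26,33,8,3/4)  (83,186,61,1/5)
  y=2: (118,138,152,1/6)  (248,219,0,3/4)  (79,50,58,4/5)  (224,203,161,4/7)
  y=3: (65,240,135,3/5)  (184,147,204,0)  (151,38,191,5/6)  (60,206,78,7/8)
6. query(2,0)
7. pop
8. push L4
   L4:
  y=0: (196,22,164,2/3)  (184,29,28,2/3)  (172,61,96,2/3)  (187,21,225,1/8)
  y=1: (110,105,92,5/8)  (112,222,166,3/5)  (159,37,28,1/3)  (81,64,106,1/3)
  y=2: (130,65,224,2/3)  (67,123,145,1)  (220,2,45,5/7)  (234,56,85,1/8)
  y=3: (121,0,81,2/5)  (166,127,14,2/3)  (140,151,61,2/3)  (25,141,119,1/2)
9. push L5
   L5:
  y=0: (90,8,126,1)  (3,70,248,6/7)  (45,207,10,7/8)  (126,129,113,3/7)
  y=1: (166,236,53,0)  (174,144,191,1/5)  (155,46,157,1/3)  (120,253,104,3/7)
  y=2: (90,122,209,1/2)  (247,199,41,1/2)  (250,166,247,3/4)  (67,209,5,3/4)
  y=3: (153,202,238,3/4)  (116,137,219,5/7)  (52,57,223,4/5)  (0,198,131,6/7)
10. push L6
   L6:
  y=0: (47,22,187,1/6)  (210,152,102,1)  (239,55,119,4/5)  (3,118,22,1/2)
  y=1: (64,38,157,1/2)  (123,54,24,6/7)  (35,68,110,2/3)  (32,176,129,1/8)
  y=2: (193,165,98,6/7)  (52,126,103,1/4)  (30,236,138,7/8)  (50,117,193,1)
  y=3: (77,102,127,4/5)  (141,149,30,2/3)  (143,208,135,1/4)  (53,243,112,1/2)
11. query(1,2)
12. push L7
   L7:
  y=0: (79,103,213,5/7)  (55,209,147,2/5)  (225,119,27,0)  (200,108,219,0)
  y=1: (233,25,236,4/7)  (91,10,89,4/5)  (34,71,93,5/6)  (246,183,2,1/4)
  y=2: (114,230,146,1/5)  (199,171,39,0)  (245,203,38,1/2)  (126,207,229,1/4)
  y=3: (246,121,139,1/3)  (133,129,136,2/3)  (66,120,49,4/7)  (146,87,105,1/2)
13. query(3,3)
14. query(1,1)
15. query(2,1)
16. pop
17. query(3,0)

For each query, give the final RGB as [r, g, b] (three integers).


(0,1) stack=L1,L2; from [0,0,0]:
+L1 (α=1/2) → [187/2, 89/2, 3/2]
+L2 (α=3/4) → [817/8, 239/8, 1275/8]
rounded: [102, 30, 159]

at x=1,y=0 over L1,L2:
L1 α=1/2: [90, 34, 185/2]
L2 α=1/2: [155, 243/2, 667/4]
rounded: [155, 122, 167]

(2,0) stack=L1,L2,L3; from [0,0,0]:
L1 α=3/4: [291/4, 180, 15]
L2 α=1: [53, 166, 146]
L3 α=1/5: [313/5, 832/5, 651/5]
rounded: [63, 166, 130]

query (1,2) [L1,L2,L4,L5,L6] — begin 0,0,0
L1 α=1: [102, 208, 130]
L2 α=1: [59, 23, 35]
L4 α=1: [67, 123, 145]
L5 α=1/2: [157, 161, 93]
L6 α=1/4: [523/4, 609/4, 191/2]
= [131, 152, 96]

(3,3) stack=L1,L2,L4,L5,L6,L7; from [0,0,0]:
L1 α=1/2: [118, 213/2, 13]
L2 α=4/7: [694/7, 1287/14, 419/7]
L4 α=1/2: [869/14, 3261/28, 626/7]
L5 α=6/7: [869/98, 36525/196, 6128/49]
L6 α=1/2: [6063/196, 84153/392, 5808/49]
L7 α=1/2: [34679/392, 118257/784, 10953/98]
= [88, 151, 112]

at x=1,y=1 over L1,L2,L4,L5,L6,L7:
+L1 (α=1/3) → [47, 25, 58/3]
+L2 (α=1) → [169, 137, 143]
+L4 (α=3/5) → [674/5, 188, 784/5]
+L5 (α=1/5) → [3566/25, 896/5, 4091/25]
+L6 (α=6/7) → [22016/175, 2516/35, 7691/175]
+L7 (α=4/5) → [85716/875, 3916/175, 69991/875]
rounded: [98, 22, 80]

query (2,1) [L1,L2,L4,L5,L6,L7] — begin 0,0,0
+L1 (α=1/5) → [206/5, 209/5, 48]
+L2 (α=1/4) → [799/10, 1677/20, 80]
+L4 (α=1/3) → [1594/15, 2047/30, 188/3]
+L5 (α=1/3) → [5513/45, 2737/45, 847/9]
+L6 (α=2/3) → [8663/135, 8857/135, 2827/27]
+L7 (α=5/6) → [31613/810, 28391/405, 7691/81]
rounded: [39, 70, 95]

(3,0) stack=L1,L2,L4,L5,L6; from [0,0,0]:
L1 α=1/3: [69, 112/3, 221/3]
L2 α=1: [235, 233, 26]
L4 α=1/8: [229, 413/2, 407/8]
L5 α=3/7: [1294/7, 1213/7, 155/2]
L6 α=1/2: [1315/14, 2039/14, 199/4]
→ [94, 146, 50]


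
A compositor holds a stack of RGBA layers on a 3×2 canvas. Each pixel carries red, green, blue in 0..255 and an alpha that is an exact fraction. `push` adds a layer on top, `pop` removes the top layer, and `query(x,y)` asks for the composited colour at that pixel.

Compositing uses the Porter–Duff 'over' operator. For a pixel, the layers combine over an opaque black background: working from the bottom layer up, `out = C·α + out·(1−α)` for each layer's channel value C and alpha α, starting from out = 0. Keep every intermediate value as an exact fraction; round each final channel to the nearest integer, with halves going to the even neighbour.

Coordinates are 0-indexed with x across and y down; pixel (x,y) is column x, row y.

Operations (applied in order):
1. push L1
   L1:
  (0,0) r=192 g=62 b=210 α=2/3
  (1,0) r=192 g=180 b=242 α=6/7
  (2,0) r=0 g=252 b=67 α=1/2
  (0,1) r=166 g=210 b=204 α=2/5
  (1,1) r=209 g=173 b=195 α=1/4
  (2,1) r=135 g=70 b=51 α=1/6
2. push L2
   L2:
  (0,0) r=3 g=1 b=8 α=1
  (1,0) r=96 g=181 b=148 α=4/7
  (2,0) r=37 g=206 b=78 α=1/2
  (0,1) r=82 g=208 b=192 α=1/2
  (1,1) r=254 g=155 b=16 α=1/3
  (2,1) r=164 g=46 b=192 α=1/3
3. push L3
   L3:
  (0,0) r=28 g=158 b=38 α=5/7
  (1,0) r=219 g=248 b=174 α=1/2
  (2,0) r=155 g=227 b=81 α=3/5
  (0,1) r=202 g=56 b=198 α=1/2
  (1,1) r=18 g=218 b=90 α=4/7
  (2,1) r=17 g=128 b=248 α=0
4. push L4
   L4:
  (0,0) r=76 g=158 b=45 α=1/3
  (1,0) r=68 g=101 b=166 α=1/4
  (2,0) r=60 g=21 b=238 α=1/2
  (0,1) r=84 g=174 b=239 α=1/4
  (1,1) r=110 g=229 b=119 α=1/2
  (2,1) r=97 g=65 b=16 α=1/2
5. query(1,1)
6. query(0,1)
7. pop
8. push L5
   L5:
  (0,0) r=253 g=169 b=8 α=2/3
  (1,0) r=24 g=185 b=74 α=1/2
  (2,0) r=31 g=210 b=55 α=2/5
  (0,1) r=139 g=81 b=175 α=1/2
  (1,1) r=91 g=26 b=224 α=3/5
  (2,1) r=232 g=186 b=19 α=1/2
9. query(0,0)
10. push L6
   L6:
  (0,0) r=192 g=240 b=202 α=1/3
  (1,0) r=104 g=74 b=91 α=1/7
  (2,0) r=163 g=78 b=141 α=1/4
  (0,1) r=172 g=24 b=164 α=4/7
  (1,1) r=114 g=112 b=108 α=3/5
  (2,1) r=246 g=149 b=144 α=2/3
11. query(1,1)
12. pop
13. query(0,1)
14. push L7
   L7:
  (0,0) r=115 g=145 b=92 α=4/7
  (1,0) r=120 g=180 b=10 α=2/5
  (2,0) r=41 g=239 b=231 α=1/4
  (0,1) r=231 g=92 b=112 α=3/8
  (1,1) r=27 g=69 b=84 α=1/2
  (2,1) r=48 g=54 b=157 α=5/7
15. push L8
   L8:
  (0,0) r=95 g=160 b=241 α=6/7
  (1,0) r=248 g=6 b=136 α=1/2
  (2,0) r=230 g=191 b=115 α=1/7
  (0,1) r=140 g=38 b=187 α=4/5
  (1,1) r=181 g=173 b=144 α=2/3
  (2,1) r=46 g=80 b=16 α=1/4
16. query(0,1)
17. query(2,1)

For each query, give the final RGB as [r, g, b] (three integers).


(1,1) stack=L1,L2,L3,L4; from [0,0,0]:
L1 α=1/4: [209/4, 173/4, 195/4]
L2 α=1/3: [239/2, 161/2, 227/6]
L3 α=4/7: [123/2, 2227/14, 947/14]
L4 α=1/2: [343/4, 5433/28, 2613/28]
→ [86, 194, 93]

at x=0,y=1 over L1,L2,L3,L4:
after L1 α=2/5: [332/5, 84, 408/5]
after L2 α=1/2: [371/5, 146, 684/5]
after L3 α=1/2: [1381/10, 101, 837/5]
after L4 α=1/4: [4983/40, 477/4, 1853/10]
= [125, 119, 185]

query (0,0) [L1,L2,L3,L5] — begin 0,0,0
L1 α=2/3: [128, 124/3, 140]
L2 α=1: [3, 1, 8]
L3 α=5/7: [146/7, 792/7, 206/7]
L5 α=2/3: [3688/21, 3158/21, 106/7]
= [176, 150, 15]

query (1,1) [L1,L2,L3,L5,L6] — begin 0,0,0
after L1 α=1/4: [209/4, 173/4, 195/4]
after L2 α=1/3: [239/2, 161/2, 227/6]
after L3 α=4/7: [123/2, 2227/14, 947/14]
after L5 α=3/5: [396/5, 2773/35, 5651/35]
after L6 α=3/5: [2502/25, 17306/175, 22642/175]
→ [100, 99, 129]

(0,1) stack=L1,L2,L3,L5; from [0,0,0]:
after L1 α=2/5: [332/5, 84, 408/5]
after L2 α=1/2: [371/5, 146, 684/5]
after L3 α=1/2: [1381/10, 101, 837/5]
after L5 α=1/2: [2771/20, 91, 856/5]
= [139, 91, 171]

query (0,1) [L1,L2,L3,L5,L7,L8] — begin 0,0,0
after L1 α=2/5: [332/5, 84, 408/5]
after L2 α=1/2: [371/5, 146, 684/5]
after L3 α=1/2: [1381/10, 101, 837/5]
after L5 α=1/2: [2771/20, 91, 856/5]
after L7 α=3/8: [5543/32, 731/8, 149]
after L8 α=4/5: [23463/160, 1947/40, 897/5]
= [147, 49, 179]

(2,1) stack=L1,L2,L3,L5,L7,L8; from [0,0,0]:
+L1 (α=1/6) → [45/2, 35/3, 17/2]
+L2 (α=1/3) → [209/3, 208/9, 209/3]
+L3 (α=0) → [209/3, 208/9, 209/3]
+L5 (α=1/2) → [905/6, 941/9, 133/3]
+L7 (α=5/7) → [1625/21, 616/9, 2621/21]
+L8 (α=1/4) → [1947/28, 214/3, 2733/28]
rounded: [70, 71, 98]


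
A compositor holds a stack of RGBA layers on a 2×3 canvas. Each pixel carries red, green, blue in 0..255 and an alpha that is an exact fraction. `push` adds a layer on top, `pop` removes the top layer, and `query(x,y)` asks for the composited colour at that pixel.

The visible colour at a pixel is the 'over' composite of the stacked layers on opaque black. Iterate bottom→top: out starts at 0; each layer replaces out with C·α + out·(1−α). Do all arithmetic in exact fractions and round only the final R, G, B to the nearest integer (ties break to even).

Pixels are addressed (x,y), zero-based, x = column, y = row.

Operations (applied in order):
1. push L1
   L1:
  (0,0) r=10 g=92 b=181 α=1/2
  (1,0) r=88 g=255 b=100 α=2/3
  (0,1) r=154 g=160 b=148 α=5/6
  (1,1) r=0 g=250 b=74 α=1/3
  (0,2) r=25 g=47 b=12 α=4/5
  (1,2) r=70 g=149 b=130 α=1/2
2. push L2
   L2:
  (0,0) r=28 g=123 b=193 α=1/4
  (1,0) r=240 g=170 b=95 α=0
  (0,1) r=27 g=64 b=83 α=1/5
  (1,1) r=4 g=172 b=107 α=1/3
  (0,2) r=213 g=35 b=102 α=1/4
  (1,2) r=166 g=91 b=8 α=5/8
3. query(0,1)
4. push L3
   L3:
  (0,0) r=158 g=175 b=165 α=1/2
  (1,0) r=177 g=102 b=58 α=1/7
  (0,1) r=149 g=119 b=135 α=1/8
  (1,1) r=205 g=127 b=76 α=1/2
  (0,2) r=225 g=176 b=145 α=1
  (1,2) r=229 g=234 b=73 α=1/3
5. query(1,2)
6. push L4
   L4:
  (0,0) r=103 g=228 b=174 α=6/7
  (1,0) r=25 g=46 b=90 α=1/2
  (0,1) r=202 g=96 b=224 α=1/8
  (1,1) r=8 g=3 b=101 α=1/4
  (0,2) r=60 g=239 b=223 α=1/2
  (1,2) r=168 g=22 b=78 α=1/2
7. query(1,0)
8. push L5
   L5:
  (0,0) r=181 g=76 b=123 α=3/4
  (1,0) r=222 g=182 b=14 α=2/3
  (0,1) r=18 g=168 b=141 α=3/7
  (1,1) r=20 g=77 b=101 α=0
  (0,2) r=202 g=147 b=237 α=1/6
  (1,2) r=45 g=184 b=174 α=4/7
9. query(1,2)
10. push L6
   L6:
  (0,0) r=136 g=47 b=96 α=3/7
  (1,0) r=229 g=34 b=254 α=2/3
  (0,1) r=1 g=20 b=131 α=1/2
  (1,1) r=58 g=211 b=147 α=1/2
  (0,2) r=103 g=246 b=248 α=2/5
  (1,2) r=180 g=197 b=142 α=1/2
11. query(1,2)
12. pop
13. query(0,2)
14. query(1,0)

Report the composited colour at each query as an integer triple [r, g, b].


query (0,1) [L1,L2] — begin 0,0,0
+L1 (α=5/6) → [385/3, 400/3, 370/3]
+L2 (α=1/5) → [1621/15, 1792/15, 1729/15]
= [108, 119, 115]

query (1,2) [L1,L2,L3] — begin 0,0,0
+L1 (α=1/2) → [35, 149/2, 65]
+L2 (α=5/8) → [935/8, 1357/16, 235/8]
+L3 (α=1/3) → [617/4, 3229/24, 527/12]
= [154, 135, 44]

(1,0) stack=L1,L2,L3,L4; from [0,0,0]:
after L1 α=2/3: [176/3, 170, 200/3]
after L2 α=0: [176/3, 170, 200/3]
after L3 α=1/7: [529/7, 1122/7, 458/7]
after L4 α=1/2: [352/7, 722/7, 544/7]
rounded: [50, 103, 78]

(1,2) stack=L1,L2,L3,L4,L5; from [0,0,0]:
+L1 (α=1/2) → [35, 149/2, 65]
+L2 (α=5/8) → [935/8, 1357/16, 235/8]
+L3 (α=1/3) → [617/4, 3229/24, 527/12]
+L4 (α=1/2) → [1289/8, 3757/48, 1463/24]
+L5 (α=4/7) → [5307/56, 2219/16, 7031/56]
= [95, 139, 126]

query (1,2) [L1,L2,L3,L4,L5,L6] — begin 0,0,0
after L1 α=1/2: [35, 149/2, 65]
after L2 α=5/8: [935/8, 1357/16, 235/8]
after L3 α=1/3: [617/4, 3229/24, 527/12]
after L4 α=1/2: [1289/8, 3757/48, 1463/24]
after L5 α=4/7: [5307/56, 2219/16, 7031/56]
after L6 α=1/2: [15387/112, 5371/32, 14983/112]
→ [137, 168, 134]

at x=0,y=2 over L1,L2,L3,L4,L5:
L1 α=4/5: [20, 188/5, 48/5]
L2 α=1/4: [273/4, 739/20, 327/10]
L3 α=1: [225, 176, 145]
L4 α=1/2: [285/2, 415/2, 184]
L5 α=1/6: [1829/12, 2369/12, 1157/6]
= [152, 197, 193]

(1,0) stack=L1,L2,L3,L4,L5; from [0,0,0]:
after L1 α=2/3: [176/3, 170, 200/3]
after L2 α=0: [176/3, 170, 200/3]
after L3 α=1/7: [529/7, 1122/7, 458/7]
after L4 α=1/2: [352/7, 722/7, 544/7]
after L5 α=2/3: [3460/21, 1090/7, 740/21]
→ [165, 156, 35]


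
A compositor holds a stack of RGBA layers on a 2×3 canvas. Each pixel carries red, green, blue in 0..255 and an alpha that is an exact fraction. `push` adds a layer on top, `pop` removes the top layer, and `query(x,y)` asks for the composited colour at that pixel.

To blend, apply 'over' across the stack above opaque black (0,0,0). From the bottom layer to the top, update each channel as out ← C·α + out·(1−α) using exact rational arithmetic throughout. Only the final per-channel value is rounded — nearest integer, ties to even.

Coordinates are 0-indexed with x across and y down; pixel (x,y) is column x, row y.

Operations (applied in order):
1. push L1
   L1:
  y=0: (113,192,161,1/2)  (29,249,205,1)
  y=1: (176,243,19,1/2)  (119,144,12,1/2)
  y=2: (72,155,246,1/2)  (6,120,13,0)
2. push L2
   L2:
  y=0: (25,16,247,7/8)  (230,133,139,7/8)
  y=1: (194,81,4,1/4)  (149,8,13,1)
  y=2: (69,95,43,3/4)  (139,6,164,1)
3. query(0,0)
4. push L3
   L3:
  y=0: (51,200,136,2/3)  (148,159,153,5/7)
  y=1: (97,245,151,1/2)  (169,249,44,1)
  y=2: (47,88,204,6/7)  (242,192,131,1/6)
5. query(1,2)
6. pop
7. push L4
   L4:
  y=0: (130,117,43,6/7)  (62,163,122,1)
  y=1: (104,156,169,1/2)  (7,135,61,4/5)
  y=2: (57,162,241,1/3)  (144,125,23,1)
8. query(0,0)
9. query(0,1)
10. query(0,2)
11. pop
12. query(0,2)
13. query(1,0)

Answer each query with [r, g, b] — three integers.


at x=0,y=0 over L1,L2:
L1 α=1/2: [113/2, 96, 161/2]
L2 α=7/8: [463/16, 26, 3619/16]
→ [29, 26, 226]

(1,2) stack=L1,L2,L3; from [0,0,0]:
after L1 α=0: [0, 0, 0]
after L2 α=1: [139, 6, 164]
after L3 α=1/6: [937/6, 37, 317/2]
rounded: [156, 37, 158]

query (0,0) [L1,L2,L4] — begin 0,0,0
L1 α=1/2: [113/2, 96, 161/2]
L2 α=7/8: [463/16, 26, 3619/16]
L4 α=6/7: [1849/16, 104, 7747/112]
= [116, 104, 69]

query (0,1) [L1,L2,L4] — begin 0,0,0
L1 α=1/2: [88, 243/2, 19/2]
L2 α=1/4: [229/2, 891/8, 65/8]
L4 α=1/2: [437/4, 2139/16, 1417/16]
→ [109, 134, 89]

(0,2) stack=L1,L2,L4; from [0,0,0]:
+L1 (α=1/2) → [36, 155/2, 123]
+L2 (α=3/4) → [243/4, 725/8, 63]
+L4 (α=1/3) → [119/2, 1373/12, 367/3]
= [60, 114, 122]

at x=0,y=2 over L1,L2:
L1 α=1/2: [36, 155/2, 123]
L2 α=3/4: [243/4, 725/8, 63]
rounded: [61, 91, 63]

at x=1,y=0 over L1,L2:
L1 α=1: [29, 249, 205]
L2 α=7/8: [1639/8, 295/2, 589/4]
rounded: [205, 148, 147]


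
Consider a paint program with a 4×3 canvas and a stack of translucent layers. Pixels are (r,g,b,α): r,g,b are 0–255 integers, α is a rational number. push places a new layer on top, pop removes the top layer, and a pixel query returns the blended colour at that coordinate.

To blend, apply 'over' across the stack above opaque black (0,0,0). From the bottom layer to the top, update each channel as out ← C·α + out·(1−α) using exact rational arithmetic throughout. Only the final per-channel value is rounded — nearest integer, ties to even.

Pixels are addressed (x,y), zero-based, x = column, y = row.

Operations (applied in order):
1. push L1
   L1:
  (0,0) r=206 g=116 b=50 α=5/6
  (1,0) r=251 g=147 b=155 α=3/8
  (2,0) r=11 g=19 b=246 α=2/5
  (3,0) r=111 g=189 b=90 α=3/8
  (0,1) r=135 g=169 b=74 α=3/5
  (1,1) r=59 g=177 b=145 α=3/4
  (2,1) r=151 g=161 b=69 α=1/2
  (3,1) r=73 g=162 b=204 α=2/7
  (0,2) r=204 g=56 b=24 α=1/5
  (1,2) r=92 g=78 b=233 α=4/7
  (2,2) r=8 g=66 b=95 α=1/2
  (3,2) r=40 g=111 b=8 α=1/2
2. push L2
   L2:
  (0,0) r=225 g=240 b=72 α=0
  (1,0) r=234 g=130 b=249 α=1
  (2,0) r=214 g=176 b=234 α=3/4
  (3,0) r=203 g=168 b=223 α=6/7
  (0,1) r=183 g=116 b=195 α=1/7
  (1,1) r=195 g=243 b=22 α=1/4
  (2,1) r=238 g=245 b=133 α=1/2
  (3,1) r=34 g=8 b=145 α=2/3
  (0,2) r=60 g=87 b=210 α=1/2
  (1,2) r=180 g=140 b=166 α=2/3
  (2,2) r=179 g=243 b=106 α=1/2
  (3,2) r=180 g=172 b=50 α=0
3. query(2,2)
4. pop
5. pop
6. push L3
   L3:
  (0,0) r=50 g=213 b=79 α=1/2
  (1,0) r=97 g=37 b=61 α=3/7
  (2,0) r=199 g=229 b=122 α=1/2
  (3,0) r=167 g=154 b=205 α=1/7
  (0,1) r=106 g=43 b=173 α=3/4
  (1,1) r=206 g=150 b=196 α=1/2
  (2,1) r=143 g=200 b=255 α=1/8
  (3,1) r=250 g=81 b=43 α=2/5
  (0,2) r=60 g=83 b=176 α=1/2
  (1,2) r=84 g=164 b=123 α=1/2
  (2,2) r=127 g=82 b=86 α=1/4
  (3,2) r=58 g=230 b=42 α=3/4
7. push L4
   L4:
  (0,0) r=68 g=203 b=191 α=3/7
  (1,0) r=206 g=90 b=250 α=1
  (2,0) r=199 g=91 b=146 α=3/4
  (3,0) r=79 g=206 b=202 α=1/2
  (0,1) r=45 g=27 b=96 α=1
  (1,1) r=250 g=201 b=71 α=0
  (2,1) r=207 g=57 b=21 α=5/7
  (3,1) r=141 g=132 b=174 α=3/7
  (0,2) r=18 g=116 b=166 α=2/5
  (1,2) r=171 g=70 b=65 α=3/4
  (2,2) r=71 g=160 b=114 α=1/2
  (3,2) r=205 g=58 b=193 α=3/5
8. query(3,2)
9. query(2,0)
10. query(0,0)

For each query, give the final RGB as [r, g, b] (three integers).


query (2,2) [L1,L2] — begin 0,0,0
+L1 (α=1/2) → [4, 33, 95/2]
+L2 (α=1/2) → [183/2, 138, 307/4]
= [92, 138, 77]

query (3,2) [L3,L4] — begin 0,0,0
after L3 α=3/4: [87/2, 345/2, 63/2]
after L4 α=3/5: [702/5, 519/5, 642/5]
= [140, 104, 128]

at x=2,y=0 over L3,L4:
+L3 (α=1/2) → [199/2, 229/2, 61]
+L4 (α=3/4) → [1393/8, 775/8, 499/4]
rounded: [174, 97, 125]

query (0,0) [L3,L4] — begin 0,0,0
+L3 (α=1/2) → [25, 213/2, 79/2]
+L4 (α=3/7) → [304/7, 1035/7, 731/7]
→ [43, 148, 104]


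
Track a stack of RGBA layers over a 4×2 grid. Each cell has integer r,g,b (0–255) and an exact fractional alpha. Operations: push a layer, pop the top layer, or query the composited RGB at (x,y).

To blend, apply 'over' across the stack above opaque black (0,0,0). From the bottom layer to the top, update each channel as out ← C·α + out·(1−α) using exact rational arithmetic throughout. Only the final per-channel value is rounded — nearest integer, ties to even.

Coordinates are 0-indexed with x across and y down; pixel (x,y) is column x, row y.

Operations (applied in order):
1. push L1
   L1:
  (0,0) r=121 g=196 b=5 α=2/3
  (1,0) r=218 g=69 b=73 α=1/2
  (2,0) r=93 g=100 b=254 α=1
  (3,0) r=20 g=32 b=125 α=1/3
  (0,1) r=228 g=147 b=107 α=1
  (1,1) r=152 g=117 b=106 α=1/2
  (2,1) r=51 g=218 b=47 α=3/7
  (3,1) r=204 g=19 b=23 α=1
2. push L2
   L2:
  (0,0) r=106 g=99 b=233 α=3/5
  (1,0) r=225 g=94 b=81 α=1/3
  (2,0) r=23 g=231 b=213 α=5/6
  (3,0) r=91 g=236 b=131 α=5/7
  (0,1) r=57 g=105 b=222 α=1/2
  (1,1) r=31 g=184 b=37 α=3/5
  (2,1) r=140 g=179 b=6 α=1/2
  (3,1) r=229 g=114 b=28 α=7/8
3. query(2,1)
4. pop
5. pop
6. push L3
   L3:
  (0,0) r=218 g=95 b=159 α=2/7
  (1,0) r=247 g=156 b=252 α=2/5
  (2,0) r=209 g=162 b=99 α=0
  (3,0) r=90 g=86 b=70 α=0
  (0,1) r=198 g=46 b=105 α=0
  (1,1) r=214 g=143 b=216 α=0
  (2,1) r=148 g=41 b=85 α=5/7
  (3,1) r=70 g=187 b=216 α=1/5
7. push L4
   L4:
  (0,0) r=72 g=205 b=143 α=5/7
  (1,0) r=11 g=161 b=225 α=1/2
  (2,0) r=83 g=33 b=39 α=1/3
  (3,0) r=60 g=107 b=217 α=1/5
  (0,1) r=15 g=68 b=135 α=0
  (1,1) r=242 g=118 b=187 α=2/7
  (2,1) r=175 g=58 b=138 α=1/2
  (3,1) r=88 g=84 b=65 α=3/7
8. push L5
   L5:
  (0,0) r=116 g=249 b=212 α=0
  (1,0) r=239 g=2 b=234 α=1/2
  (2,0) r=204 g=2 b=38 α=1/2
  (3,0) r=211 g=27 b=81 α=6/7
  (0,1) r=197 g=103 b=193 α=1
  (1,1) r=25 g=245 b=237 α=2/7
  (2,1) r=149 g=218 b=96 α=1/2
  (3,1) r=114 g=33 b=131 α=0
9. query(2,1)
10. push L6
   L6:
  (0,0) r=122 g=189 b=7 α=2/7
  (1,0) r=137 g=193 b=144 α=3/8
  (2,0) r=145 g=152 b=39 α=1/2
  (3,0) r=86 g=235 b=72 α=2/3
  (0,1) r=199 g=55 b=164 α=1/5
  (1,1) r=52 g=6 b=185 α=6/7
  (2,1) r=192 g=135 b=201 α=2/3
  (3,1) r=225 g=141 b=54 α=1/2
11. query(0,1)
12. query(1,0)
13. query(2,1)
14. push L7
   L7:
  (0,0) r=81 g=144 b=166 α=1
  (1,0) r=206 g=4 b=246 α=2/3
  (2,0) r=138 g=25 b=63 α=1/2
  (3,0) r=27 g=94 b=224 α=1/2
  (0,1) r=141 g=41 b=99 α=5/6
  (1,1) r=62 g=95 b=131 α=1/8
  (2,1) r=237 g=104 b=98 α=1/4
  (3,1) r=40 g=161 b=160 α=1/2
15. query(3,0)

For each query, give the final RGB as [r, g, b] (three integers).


(2,1) stack=L1,L2; from [0,0,0]:
after L1 α=3/7: [153/7, 654/7, 141/7]
after L2 α=1/2: [1133/14, 1907/14, 183/14]
→ [81, 136, 13]

query (2,1) [L3,L4,L5] — begin 0,0,0
after L3 α=5/7: [740/7, 205/7, 425/7]
after L4 α=1/2: [1965/14, 611/14, 1391/14]
after L5 α=1/2: [4051/28, 3663/28, 2735/28]
→ [145, 131, 98]

at x=0,y=1 over L3,L4,L5,L6:
L3 α=0: [0, 0, 0]
L4 α=0: [0, 0, 0]
L5 α=1: [197, 103, 193]
L6 α=1/5: [987/5, 467/5, 936/5]
rounded: [197, 93, 187]

at x=1,y=0 over L3,L4,L5,L6:
+L3 (α=2/5) → [494/5, 312/5, 504/5]
+L4 (α=1/2) → [549/10, 1117/10, 1629/10]
+L5 (α=1/2) → [2939/20, 1137/20, 3969/20]
+L6 (α=3/8) → [4583/32, 3453/32, 5697/32]
rounded: [143, 108, 178]

query (2,1) [L3,L4,L5,L6] — begin 0,0,0
+L3 (α=5/7) → [740/7, 205/7, 425/7]
+L4 (α=1/2) → [1965/14, 611/14, 1391/14]
+L5 (α=1/2) → [4051/28, 3663/28, 2735/28]
+L6 (α=2/3) → [14803/84, 3741/28, 13991/84]
= [176, 134, 167]

(3,0) stack=L3,L4,L5,L6,L7; from [0,0,0]:
after L3 α=0: [0, 0, 0]
after L4 α=1/5: [12, 107/5, 217/5]
after L5 α=6/7: [1278/7, 131/5, 2647/35]
after L6 α=2/3: [2482/21, 827/5, 7687/105]
after L7 α=1/2: [3049/42, 1297/10, 31207/210]
→ [73, 130, 149]


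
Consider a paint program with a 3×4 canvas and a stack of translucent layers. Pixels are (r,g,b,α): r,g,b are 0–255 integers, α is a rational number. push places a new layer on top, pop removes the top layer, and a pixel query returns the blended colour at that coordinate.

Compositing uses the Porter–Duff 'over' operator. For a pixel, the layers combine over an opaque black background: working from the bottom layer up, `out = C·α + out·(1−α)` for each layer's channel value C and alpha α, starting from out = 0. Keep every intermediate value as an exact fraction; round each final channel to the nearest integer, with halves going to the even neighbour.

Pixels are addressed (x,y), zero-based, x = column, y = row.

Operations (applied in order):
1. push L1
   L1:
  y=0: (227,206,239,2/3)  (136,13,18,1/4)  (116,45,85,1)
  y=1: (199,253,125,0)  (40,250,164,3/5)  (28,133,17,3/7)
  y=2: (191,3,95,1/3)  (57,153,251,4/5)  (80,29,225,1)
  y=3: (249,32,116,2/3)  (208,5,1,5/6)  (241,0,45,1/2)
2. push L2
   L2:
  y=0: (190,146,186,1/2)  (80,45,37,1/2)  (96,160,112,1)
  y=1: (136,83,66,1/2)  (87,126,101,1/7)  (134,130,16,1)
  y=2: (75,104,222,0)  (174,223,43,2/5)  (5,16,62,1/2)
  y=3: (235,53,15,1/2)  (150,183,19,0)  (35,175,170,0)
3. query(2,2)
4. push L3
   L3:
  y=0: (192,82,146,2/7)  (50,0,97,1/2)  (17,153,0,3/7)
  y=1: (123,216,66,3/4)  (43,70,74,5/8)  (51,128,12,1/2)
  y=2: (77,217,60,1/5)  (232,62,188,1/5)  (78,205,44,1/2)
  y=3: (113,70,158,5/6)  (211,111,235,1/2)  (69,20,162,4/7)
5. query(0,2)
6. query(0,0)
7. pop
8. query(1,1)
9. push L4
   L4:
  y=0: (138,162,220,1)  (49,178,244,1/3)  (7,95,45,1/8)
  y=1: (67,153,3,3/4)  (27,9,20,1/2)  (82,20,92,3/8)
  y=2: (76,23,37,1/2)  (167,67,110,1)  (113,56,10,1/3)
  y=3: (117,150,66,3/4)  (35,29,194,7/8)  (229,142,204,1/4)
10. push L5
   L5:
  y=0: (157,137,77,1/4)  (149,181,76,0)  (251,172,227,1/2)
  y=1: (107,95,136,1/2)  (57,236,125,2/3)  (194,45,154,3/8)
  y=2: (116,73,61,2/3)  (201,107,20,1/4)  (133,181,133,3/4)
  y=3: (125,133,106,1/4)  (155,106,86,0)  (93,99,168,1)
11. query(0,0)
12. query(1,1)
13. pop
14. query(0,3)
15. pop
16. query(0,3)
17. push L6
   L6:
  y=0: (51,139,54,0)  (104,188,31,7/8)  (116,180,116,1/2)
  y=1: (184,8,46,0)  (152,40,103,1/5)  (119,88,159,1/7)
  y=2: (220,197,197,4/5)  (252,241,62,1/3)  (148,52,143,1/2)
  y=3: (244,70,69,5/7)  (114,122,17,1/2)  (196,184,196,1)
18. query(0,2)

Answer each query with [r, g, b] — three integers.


(2,2) stack=L1,L2; from [0,0,0]:
L1 α=1: [80, 29, 225]
L2 α=1/2: [85/2, 45/2, 287/2]
rounded: [42, 22, 144]

at x=0,y=2 over L1,L2,L3:
L1 α=1/3: [191/3, 1, 95/3]
L2 α=0: [191/3, 1, 95/3]
L3 α=1/5: [199/3, 221/5, 112/3]
→ [66, 44, 37]

query (0,0) [L1,L2,L3] — begin 0,0,0
after L1 α=2/3: [454/3, 412/3, 478/3]
after L2 α=1/2: [512/3, 425/3, 518/3]
after L3 α=2/7: [3712/21, 2617/21, 3466/21]
rounded: [177, 125, 165]

(1,1) stack=L1,L2; from [0,0,0]:
L1 α=3/5: [24, 150, 492/5]
L2 α=1/7: [33, 1026/7, 3457/35]
= [33, 147, 99]

at x=0,y=0 over L1,L2,L4,L5:
+L1 (α=2/3) → [454/3, 412/3, 478/3]
+L2 (α=1/2) → [512/3, 425/3, 518/3]
+L4 (α=1) → [138, 162, 220]
+L5 (α=1/4) → [571/4, 623/4, 737/4]
→ [143, 156, 184]

query (1,1) [L1,L2,L4,L5] — begin 0,0,0
+L1 (α=3/5) → [24, 150, 492/5]
+L2 (α=1/7) → [33, 1026/7, 3457/35]
+L4 (α=1/2) → [30, 1089/14, 4157/70]
+L5 (α=2/3) → [48, 7697/42, 7219/70]
rounded: [48, 183, 103]

query (0,3) [L1,L2,L4] — begin 0,0,0
L1 α=2/3: [166, 64/3, 232/3]
L2 α=1/2: [401/2, 223/6, 277/6]
L4 α=3/4: [1103/8, 2923/24, 1465/24]
→ [138, 122, 61]

query (0,3) [L1,L2] — begin 0,0,0
+L1 (α=2/3) → [166, 64/3, 232/3]
+L2 (α=1/2) → [401/2, 223/6, 277/6]
rounded: [200, 37, 46]

(0,2) stack=L1,L2,L6; from [0,0,0]:
after L1 α=1/3: [191/3, 1, 95/3]
after L2 α=0: [191/3, 1, 95/3]
after L6 α=4/5: [2831/15, 789/5, 2459/15]
→ [189, 158, 164]


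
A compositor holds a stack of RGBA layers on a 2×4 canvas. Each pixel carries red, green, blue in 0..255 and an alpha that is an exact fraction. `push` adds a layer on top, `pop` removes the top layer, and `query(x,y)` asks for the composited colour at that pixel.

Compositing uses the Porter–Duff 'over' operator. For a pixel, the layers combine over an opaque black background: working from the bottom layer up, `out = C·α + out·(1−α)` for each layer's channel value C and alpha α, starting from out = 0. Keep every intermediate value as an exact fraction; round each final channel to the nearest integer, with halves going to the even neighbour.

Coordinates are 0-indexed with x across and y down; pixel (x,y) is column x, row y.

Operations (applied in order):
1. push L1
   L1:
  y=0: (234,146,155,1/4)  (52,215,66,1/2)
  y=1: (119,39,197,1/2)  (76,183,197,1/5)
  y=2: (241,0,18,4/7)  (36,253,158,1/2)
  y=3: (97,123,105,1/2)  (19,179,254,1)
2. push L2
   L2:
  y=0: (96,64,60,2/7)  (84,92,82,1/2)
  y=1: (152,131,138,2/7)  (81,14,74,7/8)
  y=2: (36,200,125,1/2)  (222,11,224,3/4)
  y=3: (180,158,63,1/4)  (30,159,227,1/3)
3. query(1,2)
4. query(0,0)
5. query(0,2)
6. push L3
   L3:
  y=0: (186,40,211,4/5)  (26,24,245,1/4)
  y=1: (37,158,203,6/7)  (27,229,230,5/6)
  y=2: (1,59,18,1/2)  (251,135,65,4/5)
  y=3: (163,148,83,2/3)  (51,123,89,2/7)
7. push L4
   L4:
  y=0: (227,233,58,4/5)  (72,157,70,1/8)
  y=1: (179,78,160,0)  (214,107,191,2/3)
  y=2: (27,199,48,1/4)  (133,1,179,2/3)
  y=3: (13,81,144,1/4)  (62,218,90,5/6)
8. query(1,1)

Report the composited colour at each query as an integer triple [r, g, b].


(1,2) stack=L1,L2; from [0,0,0]:
+L1 (α=1/2) → [18, 253/2, 79]
+L2 (α=3/4) → [171, 319/8, 751/4]
= [171, 40, 188]

at x=0,y=0 over L1,L2:
after L1 α=1/4: [117/2, 73/2, 155/4]
after L2 α=2/7: [969/14, 621/14, 1255/28]
rounded: [69, 44, 45]

query (0,2) [L1,L2] — begin 0,0,0
+L1 (α=4/7) → [964/7, 0, 72/7]
+L2 (α=1/2) → [608/7, 100, 947/14]
rounded: [87, 100, 68]

at x=1,y=1 over L1,L2,L3,L4:
+L1 (α=1/5) → [76/5, 183/5, 197/5]
+L2 (α=7/8) → [2911/40, 673/40, 2787/40]
+L3 (α=5/6) → [8311/240, 15491/80, 48787/240]
+L4 (α=2/3) → [111031/720, 32611/240, 140467/720]
→ [154, 136, 195]


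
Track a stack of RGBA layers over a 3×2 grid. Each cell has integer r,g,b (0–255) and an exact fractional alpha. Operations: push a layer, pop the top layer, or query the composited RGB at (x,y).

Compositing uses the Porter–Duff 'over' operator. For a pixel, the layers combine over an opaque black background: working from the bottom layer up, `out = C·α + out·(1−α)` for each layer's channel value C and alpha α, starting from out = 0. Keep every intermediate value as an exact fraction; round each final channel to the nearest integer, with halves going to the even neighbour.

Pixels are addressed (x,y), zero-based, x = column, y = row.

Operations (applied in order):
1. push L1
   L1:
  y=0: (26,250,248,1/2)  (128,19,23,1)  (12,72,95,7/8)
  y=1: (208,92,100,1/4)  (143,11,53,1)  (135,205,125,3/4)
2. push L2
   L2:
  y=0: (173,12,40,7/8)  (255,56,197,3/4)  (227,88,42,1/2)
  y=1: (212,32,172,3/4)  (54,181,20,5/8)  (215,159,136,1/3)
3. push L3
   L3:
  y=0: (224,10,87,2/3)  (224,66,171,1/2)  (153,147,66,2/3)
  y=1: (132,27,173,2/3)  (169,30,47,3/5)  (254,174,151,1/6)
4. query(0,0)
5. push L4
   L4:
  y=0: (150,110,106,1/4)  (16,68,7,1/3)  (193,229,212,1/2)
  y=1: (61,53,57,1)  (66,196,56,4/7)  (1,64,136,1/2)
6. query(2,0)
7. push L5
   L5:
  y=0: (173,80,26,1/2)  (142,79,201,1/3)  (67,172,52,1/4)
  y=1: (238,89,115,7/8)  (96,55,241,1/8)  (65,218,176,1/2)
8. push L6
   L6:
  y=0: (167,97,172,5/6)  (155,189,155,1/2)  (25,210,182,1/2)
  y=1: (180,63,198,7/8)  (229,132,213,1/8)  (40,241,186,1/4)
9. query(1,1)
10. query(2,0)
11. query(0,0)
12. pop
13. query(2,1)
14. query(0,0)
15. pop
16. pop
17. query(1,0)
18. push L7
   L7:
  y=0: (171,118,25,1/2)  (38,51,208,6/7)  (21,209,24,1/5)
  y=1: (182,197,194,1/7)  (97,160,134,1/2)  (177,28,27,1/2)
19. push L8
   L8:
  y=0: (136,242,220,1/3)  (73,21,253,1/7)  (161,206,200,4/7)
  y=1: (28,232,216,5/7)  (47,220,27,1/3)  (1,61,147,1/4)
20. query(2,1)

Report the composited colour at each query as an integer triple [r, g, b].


query (0,0) [L1,L2,L3] — begin 0,0,0
after L1 α=1/2: [13, 125, 124]
after L2 α=7/8: [153, 209/8, 101/2]
after L3 α=2/3: [601/3, 123/8, 449/6]
→ [200, 15, 75]

at x=2,y=0 over L1,L2,L3,L4:
L1 α=7/8: [21/2, 63, 665/8]
L2 α=1/2: [475/4, 151/2, 1001/16]
L3 α=2/3: [1699/12, 739/6, 3113/48]
L4 α=1/2: [4015/24, 2113/12, 13289/96]
= [167, 176, 138]

(1,1) stack=L1,L2,L3,L4,L5,L6; from [0,0,0]:
+L1 (α=1) → [143, 11, 53]
+L2 (α=5/8) → [699/8, 469/4, 259/8]
+L3 (α=3/5) → [2727/20, 649/10, 823/20]
+L4 (α=4/7) → [1923/20, 9787/70, 6949/140]
+L5 (α=1/8) → [15381/160, 10337/80, 11769/160]
+L6 (α=1/8) → [144307/1280, 82919/640, 116463/1280]
→ [113, 130, 91]

query (2,0) [L1,L2,L3,L4,L5,L6] — begin 0,0,0
+L1 (α=7/8) → [21/2, 63, 665/8]
+L2 (α=1/2) → [475/4, 151/2, 1001/16]
+L3 (α=2/3) → [1699/12, 739/6, 3113/48]
+L4 (α=1/2) → [4015/24, 2113/12, 13289/96]
+L5 (α=1/4) → [4551/32, 2801/16, 14953/128]
+L6 (α=1/2) → [5351/64, 6161/32, 38249/256]
→ [84, 193, 149]

(0,0) stack=L1,L2,L3,L4,L5,L6; from [0,0,0]:
L1 α=1/2: [13, 125, 124]
L2 α=7/8: [153, 209/8, 101/2]
L3 α=2/3: [601/3, 123/8, 449/6]
L4 α=1/4: [751/4, 1249/32, 661/8]
L5 α=1/2: [1443/8, 3809/64, 869/16]
L6 α=5/6: [8123/48, 34849/384, 14629/96]
→ [169, 91, 152]

query (2,1) [L1,L2,L3,L4,L5] — begin 0,0,0
L1 α=3/4: [405/4, 615/4, 375/4]
L2 α=1/3: [835/6, 311/2, 647/6]
L3 α=1/6: [5699/36, 1903/12, 4141/36]
L4 α=1/2: [5735/72, 2671/24, 9037/72]
L5 α=1/2: [10415/144, 7903/48, 21709/144]
→ [72, 165, 151]

(0,0) stack=L1,L2,L3,L4,L5; from [0,0,0]:
+L1 (α=1/2) → [13, 125, 124]
+L2 (α=7/8) → [153, 209/8, 101/2]
+L3 (α=2/3) → [601/3, 123/8, 449/6]
+L4 (α=1/4) → [751/4, 1249/32, 661/8]
+L5 (α=1/2) → [1443/8, 3809/64, 869/16]
→ [180, 60, 54]

(1,0) stack=L1,L2,L3; from [0,0,0]:
+L1 (α=1) → [128, 19, 23]
+L2 (α=3/4) → [893/4, 187/4, 307/2]
+L3 (α=1/2) → [1789/8, 451/8, 649/4]
→ [224, 56, 162]

query (2,1) [L1,L2,L3,L7,L8] — begin 0,0,0
L1 α=3/4: [405/4, 615/4, 375/4]
L2 α=1/3: [835/6, 311/2, 647/6]
L3 α=1/6: [5699/36, 1903/12, 4141/36]
L7 α=1/2: [12071/72, 2239/24, 5113/72]
L8 α=1/4: [12095/96, 2727/32, 8641/96]
rounded: [126, 85, 90]
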